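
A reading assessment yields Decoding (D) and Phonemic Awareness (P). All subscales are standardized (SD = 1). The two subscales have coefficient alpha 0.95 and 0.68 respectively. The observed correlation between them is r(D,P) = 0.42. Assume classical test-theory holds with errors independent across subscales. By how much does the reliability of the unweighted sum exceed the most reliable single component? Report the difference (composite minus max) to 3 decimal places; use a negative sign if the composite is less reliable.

-0.080

Var(sum) = 2 + 0.84 = 2.84; true-score variance = 1.63 + 0.84 = 2.47; composite reliability = 0.8697.
Max component reliability = 0.9500.
Difference = 0.8697 − 0.9500 = -0.080.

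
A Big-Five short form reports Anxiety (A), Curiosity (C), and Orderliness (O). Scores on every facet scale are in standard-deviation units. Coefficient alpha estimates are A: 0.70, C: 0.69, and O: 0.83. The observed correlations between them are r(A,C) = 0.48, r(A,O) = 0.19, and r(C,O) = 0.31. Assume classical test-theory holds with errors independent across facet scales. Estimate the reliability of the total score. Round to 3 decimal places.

0.843

Var(A+C+O) = 3 + 2·[0.48 + 0.19 + 0.31] = 3 + 1.96 = 4.96.
Under uncorrelated errors the observed covariances equal the true-score covariances, so only the own-variance terms attenuate.
True-score variance = [0.70 + 0.69 + 0.83] + 1.96 = 2.22 + 1.96 = 4.18.
Reliability = 4.18 / 4.96 = 0.843.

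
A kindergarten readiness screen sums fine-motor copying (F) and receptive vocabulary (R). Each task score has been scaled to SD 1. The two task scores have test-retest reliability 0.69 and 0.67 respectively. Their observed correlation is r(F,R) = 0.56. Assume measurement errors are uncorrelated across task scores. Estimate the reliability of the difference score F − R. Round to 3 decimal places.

Var(F−R) = 1 + 1 − 2·0.56 = 2 − 1.12 = 0.88.
Under uncorrelated errors the observed covariances equal the true-score covariances, so only the own-variance terms attenuate.
True-score variance = [0.69 + 0.67] − 1.12 = 1.36 − 1.12 = 0.24.
Reliability = 0.24 / 0.88 = 0.273.

0.273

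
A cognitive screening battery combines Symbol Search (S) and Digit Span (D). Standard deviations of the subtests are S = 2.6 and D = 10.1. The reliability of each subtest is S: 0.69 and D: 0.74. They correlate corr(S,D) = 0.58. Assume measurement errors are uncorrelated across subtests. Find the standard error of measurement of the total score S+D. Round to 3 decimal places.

Var(total) = 108.77 + 30.4616 = 139.232.
True-score variance = 80.1518 + 30.4616 = 110.613, so reliability = 0.7945.
Error variance = 139.232 − 110.613 = 28.6182; SEM = √28.6182 = 5.350.

5.350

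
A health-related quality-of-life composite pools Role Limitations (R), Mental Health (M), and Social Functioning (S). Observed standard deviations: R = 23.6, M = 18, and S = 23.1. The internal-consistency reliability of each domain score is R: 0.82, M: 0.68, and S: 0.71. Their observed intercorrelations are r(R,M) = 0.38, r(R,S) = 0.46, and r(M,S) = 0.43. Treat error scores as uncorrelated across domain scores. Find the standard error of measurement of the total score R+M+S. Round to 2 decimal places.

18.94

Var(total) = 1414.57 + 1181.98 = 2596.55.
True-score variance = 1055.89 + 1181.98 = 2237.87, so reliability = 0.8619.
Error variance = 2596.55 − 2237.87 = 358.68; SEM = √358.68 = 18.94.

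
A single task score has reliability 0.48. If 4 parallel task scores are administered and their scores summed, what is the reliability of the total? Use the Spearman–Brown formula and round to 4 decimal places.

0.7869

ρ_k = kρ / (1 + (k−1)ρ) = 4·0.48 / (1 + 3·0.48) = 1.920 / 2.440 = 0.7869.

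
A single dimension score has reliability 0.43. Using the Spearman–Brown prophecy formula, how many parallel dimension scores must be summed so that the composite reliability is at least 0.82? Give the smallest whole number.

7

k ≥ ρ*(1−ρ₁)/(ρ₁(1−ρ*)) = 0.82·0.57 / (0.43·0.18) = 6.039.
Smallest integer k = 7.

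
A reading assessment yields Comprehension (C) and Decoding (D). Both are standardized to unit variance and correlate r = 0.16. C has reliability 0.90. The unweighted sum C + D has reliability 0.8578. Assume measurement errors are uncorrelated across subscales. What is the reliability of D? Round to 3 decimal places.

Var(C+D) = 2 + 2·0.16 = 2.320.
True-score variance = ρ_C + ρ_D + 2·0.16, so 0.8578 = (0.90 + ρ_D + 0.32) / 2.320.
ρ_D = 0.8578·2.320 − 0.90 − 0.32 = 0.770.

0.770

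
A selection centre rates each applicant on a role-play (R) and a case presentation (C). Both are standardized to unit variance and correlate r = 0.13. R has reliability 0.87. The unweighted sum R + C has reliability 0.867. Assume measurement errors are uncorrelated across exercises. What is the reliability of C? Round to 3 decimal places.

0.829

Var(R+C) = 2 + 2·0.13 = 2.260.
True-score variance = ρ_R + ρ_C + 2·0.13, so 0.867 = (0.87 + ρ_C + 0.26) / 2.260.
ρ_C = 0.867·2.260 − 0.87 − 0.26 = 0.829.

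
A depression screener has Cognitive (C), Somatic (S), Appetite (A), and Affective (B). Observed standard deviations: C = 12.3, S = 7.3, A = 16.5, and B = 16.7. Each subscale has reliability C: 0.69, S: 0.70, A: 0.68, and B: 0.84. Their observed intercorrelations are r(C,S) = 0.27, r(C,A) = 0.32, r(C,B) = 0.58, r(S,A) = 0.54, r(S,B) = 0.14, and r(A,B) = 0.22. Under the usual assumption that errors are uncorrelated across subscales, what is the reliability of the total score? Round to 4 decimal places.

Var(C+S+A+B) = 12.3² + 7.3² + 16.5² + 16.7² + 2·[12.3·7.3·0.27 + 12.3·16.5·0.32 + 12.3·16.7·0.58 + 7.3·16.5·0.54 + 7.3·16.7·0.14 + 16.5·16.7·0.22] = 755.72 + 702.113 = 1457.83.
With uncorrelated errors the cross-covariances are all true-score covariance, so they carry over unchanged; only the diagonal terms shrink to ρᵢσᵢ².
True-score variance = [12.3²·0.69 + 7.3²·0.70 + 16.5²·0.68 + 16.7²·0.84] + 702.113 = 561.091 + 702.113 = 1263.2.
Reliability = 1263.2 / 1457.83 = 0.8665.

0.8665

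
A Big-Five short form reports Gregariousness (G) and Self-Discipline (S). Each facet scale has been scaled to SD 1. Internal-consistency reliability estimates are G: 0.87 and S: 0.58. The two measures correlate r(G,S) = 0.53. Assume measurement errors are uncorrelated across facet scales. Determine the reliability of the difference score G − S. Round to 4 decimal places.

Var(G−S) = 1 + 1 − 2·0.53 = 2 − 1.06 = 0.94.
With uncorrelated errors the cross-covariances are all true-score covariance, so they carry over unchanged; only the diagonal terms shrink to ρᵢσᵢ².
True-score variance = [0.87 + 0.58] − 1.06 = 1.45 − 1.06 = 0.39.
Reliability = 0.39 / 0.94 = 0.4149.

0.4149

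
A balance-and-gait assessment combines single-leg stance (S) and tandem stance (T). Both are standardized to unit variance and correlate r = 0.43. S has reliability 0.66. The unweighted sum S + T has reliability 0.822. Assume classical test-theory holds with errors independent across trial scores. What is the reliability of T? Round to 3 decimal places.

0.831

Var(S+T) = 2 + 2·0.43 = 2.860.
True-score variance = ρ_S + ρ_T + 2·0.43, so 0.822 = (0.66 + ρ_T + 0.86) / 2.860.
ρ_T = 0.822·2.860 − 0.66 − 0.86 = 0.831.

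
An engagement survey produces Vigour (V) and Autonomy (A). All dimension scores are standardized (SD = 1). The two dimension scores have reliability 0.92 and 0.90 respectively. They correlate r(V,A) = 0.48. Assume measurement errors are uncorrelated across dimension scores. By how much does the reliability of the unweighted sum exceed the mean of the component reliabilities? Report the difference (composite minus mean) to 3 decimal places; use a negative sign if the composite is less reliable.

Var(sum) = 2 + 0.96 = 2.96; true-score variance = 1.82 + 0.96 = 2.78; composite reliability = 0.9392.
Mean component reliability = 0.9100.
Difference = 0.9392 − 0.9100 = 0.029.

0.029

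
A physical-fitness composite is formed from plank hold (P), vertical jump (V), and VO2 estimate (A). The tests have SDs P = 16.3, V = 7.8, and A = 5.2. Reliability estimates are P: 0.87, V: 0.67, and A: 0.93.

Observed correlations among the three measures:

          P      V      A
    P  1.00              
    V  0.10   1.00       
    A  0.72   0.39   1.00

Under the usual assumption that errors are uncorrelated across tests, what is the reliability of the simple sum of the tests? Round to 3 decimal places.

Var(P+V+A) = 16.3² + 7.8² + 5.2² + 2·[16.3·7.8·0.10 + 16.3·5.2·0.72 + 7.8·5.2·0.39] = 353.57 + 179.119 = 532.689.
Under uncorrelated errors the observed covariances equal the true-score covariances, so only the own-variance terms attenuate.
True-score variance = [16.3²·0.87 + 7.8²·0.67 + 5.2²·0.93] + 179.119 = 297.06 + 179.119 = 476.179.
Reliability = 476.179 / 532.689 = 0.894.

0.894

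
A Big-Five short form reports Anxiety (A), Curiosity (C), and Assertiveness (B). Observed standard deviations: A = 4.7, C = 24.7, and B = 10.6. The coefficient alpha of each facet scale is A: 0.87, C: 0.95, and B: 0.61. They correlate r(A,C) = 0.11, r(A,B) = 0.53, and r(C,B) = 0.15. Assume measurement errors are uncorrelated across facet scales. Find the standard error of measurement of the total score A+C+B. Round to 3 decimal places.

8.786

Var(total) = 744.54 + 156.895 = 901.435.
True-score variance = 667.343 + 156.895 = 824.238, so reliability = 0.9144.
Error variance = 901.435 − 824.238 = 77.1966; SEM = √77.1966 = 8.786.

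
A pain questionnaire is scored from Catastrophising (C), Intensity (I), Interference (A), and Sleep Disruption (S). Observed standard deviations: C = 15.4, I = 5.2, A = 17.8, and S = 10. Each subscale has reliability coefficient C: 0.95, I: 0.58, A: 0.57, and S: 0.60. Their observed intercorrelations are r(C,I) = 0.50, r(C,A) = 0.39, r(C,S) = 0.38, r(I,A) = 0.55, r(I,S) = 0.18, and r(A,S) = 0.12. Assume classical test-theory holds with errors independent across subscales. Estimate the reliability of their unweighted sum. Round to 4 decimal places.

0.8411

Var(C+I+A+S) = 15.4² + 5.2² + 17.8² + 10² + 2·[15.4·5.2·0.50 + 15.4·17.8·0.39 + 15.4·10·0.38 + 5.2·17.8·0.55 + 5.2·10·0.18 + 17.8·10·0.12] = 681.04 + 574.19 = 1255.23.
Because errors are independent across components, Cov(Tᵢ,Tⱼ) = Cov(Xᵢ,Xⱼ); the off-diagonal part of the true-score variance is the same as above.
True-score variance = [15.4²·0.95 + 5.2²·0.58 + 17.8²·0.57 + 10²·0.60] + 574.19 = 481.584 + 574.19 = 1055.77.
Reliability = 1055.77 / 1255.23 = 0.8411.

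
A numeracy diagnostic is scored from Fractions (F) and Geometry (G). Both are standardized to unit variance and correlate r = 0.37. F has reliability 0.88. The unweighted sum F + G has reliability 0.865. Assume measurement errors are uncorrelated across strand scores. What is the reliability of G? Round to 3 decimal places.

Var(F+G) = 2 + 2·0.37 = 2.740.
True-score variance = ρ_F + ρ_G + 2·0.37, so 0.865 = (0.88 + ρ_G + 0.74) / 2.740.
ρ_G = 0.865·2.740 − 0.88 − 0.74 = 0.750.

0.750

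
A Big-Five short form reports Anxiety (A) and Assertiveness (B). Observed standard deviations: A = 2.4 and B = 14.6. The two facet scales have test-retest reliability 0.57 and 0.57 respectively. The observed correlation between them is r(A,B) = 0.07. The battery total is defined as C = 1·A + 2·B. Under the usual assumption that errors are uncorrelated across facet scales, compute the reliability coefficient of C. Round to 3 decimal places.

Var(C) = 2.4² + 2²·14.6² + 2·[2·2.4·14.6·0.07] = 858.4 + 9.8112 = 868.211.
Because errors are independent across components, Cov(Tᵢ,Tⱼ) = Cov(Xᵢ,Xⱼ); the off-diagonal part of the true-score variance is the same as above.
True-score variance = [2.4²·0.57 + 2²·14.6²·0.57] + 9.8112 = 489.288 + 9.8112 = 499.099.
Reliability = 499.099 / 868.211 = 0.575.

0.575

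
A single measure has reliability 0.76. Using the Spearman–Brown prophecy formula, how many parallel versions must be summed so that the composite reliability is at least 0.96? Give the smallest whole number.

k ≥ ρ*(1−ρ₁)/(ρ₁(1−ρ*)) = 0.96·0.24 / (0.76·0.04) = 7.579.
Smallest integer k = 8.

8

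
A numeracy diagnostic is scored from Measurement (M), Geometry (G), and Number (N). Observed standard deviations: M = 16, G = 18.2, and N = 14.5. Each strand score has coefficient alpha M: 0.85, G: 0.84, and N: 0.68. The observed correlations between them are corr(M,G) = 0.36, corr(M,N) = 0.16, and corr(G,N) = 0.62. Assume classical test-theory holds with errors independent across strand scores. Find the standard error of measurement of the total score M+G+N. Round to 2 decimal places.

12.60

Var(total) = 797.49 + 611.14 = 1408.63.
True-score variance = 638.812 + 611.14 = 1249.95, so reliability = 0.8874.
Error variance = 1408.63 − 1249.95 = 158.678; SEM = √158.678 = 12.60.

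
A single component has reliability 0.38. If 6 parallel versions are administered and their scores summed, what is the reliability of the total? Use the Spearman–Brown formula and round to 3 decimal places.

ρ_k = kρ / (1 + (k−1)ρ) = 6·0.38 / (1 + 5·0.38) = 2.280 / 2.900 = 0.786.

0.786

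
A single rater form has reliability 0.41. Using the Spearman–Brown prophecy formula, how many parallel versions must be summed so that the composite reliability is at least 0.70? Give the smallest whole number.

k ≥ ρ*(1−ρ₁)/(ρ₁(1−ρ*)) = 0.70·0.59 / (0.41·0.30) = 3.358.
Smallest integer k = 4.

4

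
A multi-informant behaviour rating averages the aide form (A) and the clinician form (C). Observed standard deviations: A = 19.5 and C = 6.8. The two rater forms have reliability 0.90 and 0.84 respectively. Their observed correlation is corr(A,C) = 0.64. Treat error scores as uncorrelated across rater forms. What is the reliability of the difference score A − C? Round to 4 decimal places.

Var(A−C) = 19.5² + 6.8² − 2·19.5·6.8·0.64 = 426.49 − 169.728 = 256.762.
With uncorrelated errors the cross-covariances are all true-score covariance, so they carry over unchanged; only the diagonal terms shrink to ρᵢσᵢ².
True-score variance = [19.5²·0.90 + 6.8²·0.84] − 169.728 = 381.067 − 169.728 = 211.339.
Reliability = 211.339 / 256.762 = 0.8231.

0.8231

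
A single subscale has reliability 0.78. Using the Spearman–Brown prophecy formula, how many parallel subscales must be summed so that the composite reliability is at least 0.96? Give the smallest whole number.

k ≥ ρ*(1−ρ₁)/(ρ₁(1−ρ*)) = 0.96·0.22 / (0.78·0.04) = 6.769.
Smallest integer k = 7.

7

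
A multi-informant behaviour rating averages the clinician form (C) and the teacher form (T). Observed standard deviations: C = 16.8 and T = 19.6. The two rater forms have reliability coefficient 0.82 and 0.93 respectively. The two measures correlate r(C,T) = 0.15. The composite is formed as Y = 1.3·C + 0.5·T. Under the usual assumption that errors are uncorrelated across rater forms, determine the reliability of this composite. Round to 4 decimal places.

0.8547

Var(Y) = 1.3²·16.8² + 0.5²·19.6² + 2·[0.65·16.8·19.6·0.15] = 573.026 + 64.2096 = 637.235.
With uncorrelated errors the cross-covariances are all true-score covariance, so they carry over unchanged; only the diagonal terms shrink to ρᵢσᵢ².
True-score variance = [1.3²·16.8²·0.82 + 0.5²·19.6²·0.93] + 64.2096 = 480.445 + 64.2096 = 544.655.
Reliability = 544.655 / 637.235 = 0.8547.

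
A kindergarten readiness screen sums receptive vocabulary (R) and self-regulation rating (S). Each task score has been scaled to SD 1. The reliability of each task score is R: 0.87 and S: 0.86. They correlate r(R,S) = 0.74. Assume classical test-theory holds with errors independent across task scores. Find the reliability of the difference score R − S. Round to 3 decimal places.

0.481

Var(R−S) = 1 + 1 − 2·0.74 = 2 − 1.48 = 0.52.
With uncorrelated errors the cross-covariances are all true-score covariance, so they carry over unchanged; only the diagonal terms shrink to ρᵢσᵢ².
True-score variance = [0.87 + 0.86] − 1.48 = 1.73 − 1.48 = 0.25.
Reliability = 0.25 / 0.52 = 0.481.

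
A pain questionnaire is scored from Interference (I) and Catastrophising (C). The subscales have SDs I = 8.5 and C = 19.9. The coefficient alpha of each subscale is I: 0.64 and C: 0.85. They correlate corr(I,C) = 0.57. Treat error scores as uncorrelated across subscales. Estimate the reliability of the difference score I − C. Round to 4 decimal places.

Var(I−C) = 8.5² + 19.9² − 2·8.5·19.9·0.57 = 468.26 − 192.831 = 275.429.
Because errors are independent across components, Cov(Tᵢ,Tⱼ) = Cov(Xᵢ,Xⱼ); the off-diagonal part of the true-score variance is the same as above.
True-score variance = [8.5²·0.64 + 19.9²·0.85] − 192.831 = 382.848 − 192.831 = 190.017.
Reliability = 190.017 / 275.429 = 0.6899.

0.6899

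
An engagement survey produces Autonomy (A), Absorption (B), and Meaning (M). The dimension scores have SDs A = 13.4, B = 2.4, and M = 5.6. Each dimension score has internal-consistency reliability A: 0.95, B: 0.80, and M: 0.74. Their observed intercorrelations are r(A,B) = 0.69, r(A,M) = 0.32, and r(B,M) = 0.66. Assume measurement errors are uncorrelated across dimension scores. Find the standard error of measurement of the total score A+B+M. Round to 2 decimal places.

Var(total) = 216.68 + 110.147 = 326.827.
True-score variance = 198.396 + 110.147 = 308.544, so reliability = 0.9441.
Error variance = 326.827 − 308.544 = 18.2836; SEM = √18.2836 = 4.28.

4.28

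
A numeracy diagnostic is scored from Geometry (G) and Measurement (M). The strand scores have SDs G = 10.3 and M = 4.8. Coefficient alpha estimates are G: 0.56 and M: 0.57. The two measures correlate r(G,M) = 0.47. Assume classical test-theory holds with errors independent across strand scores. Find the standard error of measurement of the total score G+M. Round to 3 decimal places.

Var(total) = 129.13 + 46.4736 = 175.604.
True-score variance = 72.5432 + 46.4736 = 119.017, so reliability = 0.6778.
Error variance = 175.604 − 119.017 = 56.5868; SEM = √56.5868 = 7.522.

7.522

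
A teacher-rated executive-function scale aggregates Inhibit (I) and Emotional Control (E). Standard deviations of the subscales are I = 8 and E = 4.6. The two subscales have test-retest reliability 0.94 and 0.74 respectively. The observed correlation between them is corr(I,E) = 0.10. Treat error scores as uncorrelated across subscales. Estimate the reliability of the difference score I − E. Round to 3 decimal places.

0.880

Var(I−E) = 8² + 4.6² − 2·8·4.6·0.10 = 85.16 − 7.36 = 77.8.
With uncorrelated errors the cross-covariances are all true-score covariance, so they carry over unchanged; only the diagonal terms shrink to ρᵢσᵢ².
True-score variance = [8²·0.94 + 4.6²·0.74] − 7.36 = 75.8184 − 7.36 = 68.4584.
Reliability = 68.4584 / 77.8 = 0.880.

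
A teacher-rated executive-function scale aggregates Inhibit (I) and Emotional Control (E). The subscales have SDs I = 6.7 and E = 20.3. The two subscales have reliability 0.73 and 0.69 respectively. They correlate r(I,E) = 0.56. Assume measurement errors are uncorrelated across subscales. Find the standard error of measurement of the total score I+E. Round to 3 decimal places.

Var(total) = 456.98 + 152.331 = 609.311.
True-score variance = 317.112 + 152.331 = 469.443, so reliability = 0.7704.
Error variance = 609.311 − 469.443 = 139.868; SEM = √139.868 = 11.827.

11.827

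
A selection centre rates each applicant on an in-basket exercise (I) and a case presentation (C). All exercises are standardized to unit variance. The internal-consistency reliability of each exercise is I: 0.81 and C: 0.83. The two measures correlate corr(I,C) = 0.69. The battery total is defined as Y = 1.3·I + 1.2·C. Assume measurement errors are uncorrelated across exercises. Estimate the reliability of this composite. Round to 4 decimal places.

0.8929

Var(Y) = 1.3² + 1.2² + 2·[1.56·0.69] = 3.13 + 2.1528 = 5.2828.
Because errors are independent across components, Cov(Tᵢ,Tⱼ) = Cov(Xᵢ,Xⱼ); the off-diagonal part of the true-score variance is the same as above.
True-score variance = [1.3²·0.81 + 1.2²·0.83] + 2.1528 = 2.5641 + 2.1528 = 4.7169.
Reliability = 4.7169 / 5.2828 = 0.8929.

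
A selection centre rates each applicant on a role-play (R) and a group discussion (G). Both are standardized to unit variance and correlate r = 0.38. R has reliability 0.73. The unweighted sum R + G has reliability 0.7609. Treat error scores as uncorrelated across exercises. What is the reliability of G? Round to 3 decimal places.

0.610

Var(R+G) = 2 + 2·0.38 = 2.760.
True-score variance = ρ_R + ρ_G + 2·0.38, so 0.7609 = (0.73 + ρ_G + 0.76) / 2.760.
ρ_G = 0.7609·2.760 − 0.73 − 0.76 = 0.610.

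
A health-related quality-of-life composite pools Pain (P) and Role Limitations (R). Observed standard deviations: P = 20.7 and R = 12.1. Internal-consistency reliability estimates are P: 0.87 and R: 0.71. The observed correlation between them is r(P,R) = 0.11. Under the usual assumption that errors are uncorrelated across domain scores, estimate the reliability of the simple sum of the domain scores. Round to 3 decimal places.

Var(P+R) = 20.7² + 12.1² + 2·[20.7·12.1·0.11] = 574.9 + 55.1034 = 630.003.
With uncorrelated errors the cross-covariances are all true-score covariance, so they carry over unchanged; only the diagonal terms shrink to ρᵢσᵢ².
True-score variance = [20.7²·0.87 + 12.1²·0.71] + 55.1034 = 476.737 + 55.1034 = 531.841.
Reliability = 531.841 / 630.003 = 0.844.

0.844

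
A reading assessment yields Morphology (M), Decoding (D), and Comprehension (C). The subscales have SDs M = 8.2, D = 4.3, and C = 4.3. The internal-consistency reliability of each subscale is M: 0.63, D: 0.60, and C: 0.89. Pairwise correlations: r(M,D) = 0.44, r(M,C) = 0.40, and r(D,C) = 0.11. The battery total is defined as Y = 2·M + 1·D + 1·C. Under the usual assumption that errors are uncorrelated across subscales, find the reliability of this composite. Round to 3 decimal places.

0.746

Var(Y) = 2²·8.2² + 4.3² + 4.3² + 2·[2·8.2·4.3·0.44 + 2·8.2·4.3·0.40 + 4.3·4.3·0.11] = 305.94 + 122.541 = 428.481.
With uncorrelated errors the cross-covariances are all true-score covariance, so they carry over unchanged; only the diagonal terms shrink to ρᵢσᵢ².
True-score variance = [2²·8.2²·0.63 + 4.3²·0.60 + 4.3²·0.89] + 122.541 = 196.995 + 122.541 = 319.536.
Reliability = 319.536 / 428.481 = 0.746.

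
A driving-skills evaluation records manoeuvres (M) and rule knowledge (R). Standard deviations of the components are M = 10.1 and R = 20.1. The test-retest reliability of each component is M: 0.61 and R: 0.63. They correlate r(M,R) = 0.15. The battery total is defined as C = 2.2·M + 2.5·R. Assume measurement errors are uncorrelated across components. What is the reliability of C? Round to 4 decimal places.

Var(C) = 2.2²·10.1² + 2.5²·20.1² + 2·[5.5·10.1·20.1·0.15] = 3018.79 + 334.966 = 3353.76.
Because errors are independent across components, Cov(Tᵢ,Tⱼ) = Cov(Xᵢ,Xⱼ); the off-diagonal part of the true-score variance is the same as above.
True-score variance = [2.2²·10.1²·0.61 + 2.5²·20.1²·0.63] + 334.966 = 1891.96 + 334.966 = 2226.93.
Reliability = 2226.93 / 3353.76 = 0.6640.

0.6640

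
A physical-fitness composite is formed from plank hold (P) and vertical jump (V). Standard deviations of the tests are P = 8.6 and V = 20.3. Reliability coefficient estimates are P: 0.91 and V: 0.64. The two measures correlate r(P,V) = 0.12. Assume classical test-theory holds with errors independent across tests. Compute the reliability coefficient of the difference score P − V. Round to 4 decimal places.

Var(P−V) = 8.6² + 20.3² − 2·8.6·20.3·0.12 = 486.05 − 41.8992 = 444.151.
With uncorrelated errors the cross-covariances are all true-score covariance, so they carry over unchanged; only the diagonal terms shrink to ρᵢσᵢ².
True-score variance = [8.6²·0.91 + 20.3²·0.64] − 41.8992 = 331.041 − 41.8992 = 289.142.
Reliability = 289.142 / 444.151 = 0.6510.

0.6510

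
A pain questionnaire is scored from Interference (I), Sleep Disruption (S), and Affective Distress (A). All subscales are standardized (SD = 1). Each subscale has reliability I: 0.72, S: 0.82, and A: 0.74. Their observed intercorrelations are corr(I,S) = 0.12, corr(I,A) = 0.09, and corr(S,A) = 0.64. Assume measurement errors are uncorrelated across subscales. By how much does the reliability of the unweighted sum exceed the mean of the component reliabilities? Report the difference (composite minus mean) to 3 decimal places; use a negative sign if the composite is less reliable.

0.087

Var(sum) = 3 + 1.7 = 4.7; true-score variance = 2.28 + 1.7 = 3.98; composite reliability = 0.8468.
Mean component reliability = 0.7600.
Difference = 0.8468 − 0.7600 = 0.087.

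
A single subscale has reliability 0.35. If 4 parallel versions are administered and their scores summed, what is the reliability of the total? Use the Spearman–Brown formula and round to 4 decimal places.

ρ_k = kρ / (1 + (k−1)ρ) = 4·0.35 / (1 + 3·0.35) = 1.400 / 2.050 = 0.6829.

0.6829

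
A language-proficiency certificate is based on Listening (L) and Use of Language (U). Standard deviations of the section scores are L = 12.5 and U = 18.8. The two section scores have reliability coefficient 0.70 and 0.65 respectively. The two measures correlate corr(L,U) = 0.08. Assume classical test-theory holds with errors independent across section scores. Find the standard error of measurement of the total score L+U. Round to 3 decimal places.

13.061

Var(total) = 509.69 + 37.6 = 547.29.
True-score variance = 339.111 + 37.6 = 376.711, so reliability = 0.6883.
Error variance = 547.29 − 376.711 = 170.579; SEM = √170.579 = 13.061.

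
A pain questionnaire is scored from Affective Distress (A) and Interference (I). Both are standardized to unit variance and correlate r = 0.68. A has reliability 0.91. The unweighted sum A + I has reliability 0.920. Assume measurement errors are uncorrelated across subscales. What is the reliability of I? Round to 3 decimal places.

0.821

Var(A+I) = 2 + 2·0.68 = 3.360.
True-score variance = ρ_A + ρ_I + 2·0.68, so 0.920 = (0.91 + ρ_I + 1.36) / 3.360.
ρ_I = 0.920·3.360 − 0.91 − 1.36 = 0.821.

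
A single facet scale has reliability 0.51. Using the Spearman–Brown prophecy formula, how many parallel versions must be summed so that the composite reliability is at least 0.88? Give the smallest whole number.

8

k ≥ ρ*(1−ρ₁)/(ρ₁(1−ρ*)) = 0.88·0.49 / (0.51·0.12) = 7.046.
Smallest integer k = 8.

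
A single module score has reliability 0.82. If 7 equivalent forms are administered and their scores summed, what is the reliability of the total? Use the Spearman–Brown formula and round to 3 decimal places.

0.970

ρ_k = kρ / (1 + (k−1)ρ) = 7·0.82 / (1 + 6·0.82) = 5.740 / 5.920 = 0.970.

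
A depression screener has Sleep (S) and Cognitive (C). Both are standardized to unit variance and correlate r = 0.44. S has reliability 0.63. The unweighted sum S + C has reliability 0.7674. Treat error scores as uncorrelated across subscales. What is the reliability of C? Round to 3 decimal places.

0.700

Var(S+C) = 2 + 2·0.44 = 2.880.
True-score variance = ρ_S + ρ_C + 2·0.44, so 0.7674 = (0.63 + ρ_C + 0.88) / 2.880.
ρ_C = 0.7674·2.880 − 0.63 − 0.88 = 0.700.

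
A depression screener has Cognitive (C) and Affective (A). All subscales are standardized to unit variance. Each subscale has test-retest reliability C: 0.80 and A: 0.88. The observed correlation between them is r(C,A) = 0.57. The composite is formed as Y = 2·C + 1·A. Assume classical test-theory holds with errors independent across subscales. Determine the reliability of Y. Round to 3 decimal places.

Var(Y) = 2² + 1 + 2·[2·0.57] = 5 + 2.28 = 7.28.
Under uncorrelated errors the observed covariances equal the true-score covariances, so only the own-variance terms attenuate.
True-score variance = [2²·0.80 + 0.88] + 2.28 = 4.08 + 2.28 = 6.36.
Reliability = 6.36 / 7.28 = 0.874.

0.874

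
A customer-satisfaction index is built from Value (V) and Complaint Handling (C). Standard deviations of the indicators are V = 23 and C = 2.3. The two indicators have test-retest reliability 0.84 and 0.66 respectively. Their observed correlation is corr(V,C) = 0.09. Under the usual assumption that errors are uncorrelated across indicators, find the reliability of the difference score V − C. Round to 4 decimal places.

Var(V−C) = 23² + 2.3² − 2·23·2.3·0.09 = 534.29 − 9.522 = 524.768.
Because errors are independent across components, Cov(Tᵢ,Tⱼ) = Cov(Xᵢ,Xⱼ); the off-diagonal part of the true-score variance is the same as above.
True-score variance = [23²·0.84 + 2.3²·0.66] − 9.522 = 447.851 − 9.522 = 438.329.
Reliability = 438.329 / 524.768 = 0.8353.

0.8353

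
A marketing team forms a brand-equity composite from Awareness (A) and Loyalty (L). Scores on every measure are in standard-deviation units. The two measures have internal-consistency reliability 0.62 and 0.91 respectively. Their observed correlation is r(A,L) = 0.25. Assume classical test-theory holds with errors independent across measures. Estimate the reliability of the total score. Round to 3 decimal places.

0.812

Var(A+L) = 2 + 2·[0.25] = 2 + 0.5 = 2.5.
With uncorrelated errors the cross-covariances are all true-score covariance, so they carry over unchanged; only the diagonal terms shrink to ρᵢσᵢ².
True-score variance = [0.62 + 0.91] + 0.5 = 1.53 + 0.5 = 2.03.
Reliability = 2.03 / 2.5 = 0.812.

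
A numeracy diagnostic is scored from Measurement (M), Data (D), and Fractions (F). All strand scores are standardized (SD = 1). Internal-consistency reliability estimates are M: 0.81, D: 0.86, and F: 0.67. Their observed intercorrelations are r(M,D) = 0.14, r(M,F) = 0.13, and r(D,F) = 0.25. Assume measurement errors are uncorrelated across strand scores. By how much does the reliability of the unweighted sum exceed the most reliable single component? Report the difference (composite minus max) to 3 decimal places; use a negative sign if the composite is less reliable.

Var(sum) = 3 + 1.04 = 4.04; true-score variance = 2.34 + 1.04 = 3.38; composite reliability = 0.8366.
Max component reliability = 0.8600.
Difference = 0.8366 − 0.8600 = -0.023.

-0.023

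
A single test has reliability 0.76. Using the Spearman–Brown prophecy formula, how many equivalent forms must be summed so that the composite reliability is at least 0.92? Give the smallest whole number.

k ≥ ρ*(1−ρ₁)/(ρ₁(1−ρ*)) = 0.92·0.24 / (0.76·0.08) = 3.632.
Smallest integer k = 4.

4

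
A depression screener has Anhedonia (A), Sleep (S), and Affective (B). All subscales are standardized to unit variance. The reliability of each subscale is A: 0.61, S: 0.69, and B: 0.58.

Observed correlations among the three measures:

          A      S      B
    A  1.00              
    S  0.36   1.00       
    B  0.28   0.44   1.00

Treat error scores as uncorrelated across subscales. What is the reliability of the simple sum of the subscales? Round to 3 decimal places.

0.783

Var(A+S+B) = 3 + 2·[0.36 + 0.28 + 0.44] = 3 + 2.16 = 5.16.
Because errors are independent across components, Cov(Tᵢ,Tⱼ) = Cov(Xᵢ,Xⱼ); the off-diagonal part of the true-score variance is the same as above.
True-score variance = [0.61 + 0.69 + 0.58] + 2.16 = 1.88 + 2.16 = 4.04.
Reliability = 4.04 / 5.16 = 0.783.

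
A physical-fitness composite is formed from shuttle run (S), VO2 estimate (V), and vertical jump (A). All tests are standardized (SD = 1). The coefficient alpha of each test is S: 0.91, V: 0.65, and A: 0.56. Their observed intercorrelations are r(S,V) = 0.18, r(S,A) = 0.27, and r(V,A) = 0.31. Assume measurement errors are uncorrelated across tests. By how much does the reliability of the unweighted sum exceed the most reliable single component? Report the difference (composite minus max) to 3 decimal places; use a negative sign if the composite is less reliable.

Var(sum) = 3 + 1.52 = 4.52; true-score variance = 2.12 + 1.52 = 3.64; composite reliability = 0.8053.
Max component reliability = 0.9100.
Difference = 0.8053 − 0.9100 = -0.105.

-0.105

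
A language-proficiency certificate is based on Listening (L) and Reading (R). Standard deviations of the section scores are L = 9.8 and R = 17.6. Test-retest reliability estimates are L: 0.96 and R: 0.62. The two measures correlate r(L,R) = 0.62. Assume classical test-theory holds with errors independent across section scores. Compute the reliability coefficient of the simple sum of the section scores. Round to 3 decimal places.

Var(L+R) = 9.8² + 17.6² + 2·[9.8·17.6·0.62] = 405.8 + 213.875 = 619.675.
Because errors are independent across components, Cov(Tᵢ,Tⱼ) = Cov(Xᵢ,Xⱼ); the off-diagonal part of the true-score variance is the same as above.
True-score variance = [9.8²·0.96 + 17.6²·0.62] + 213.875 = 284.25 + 213.875 = 498.125.
Reliability = 498.125 / 619.675 = 0.804.

0.804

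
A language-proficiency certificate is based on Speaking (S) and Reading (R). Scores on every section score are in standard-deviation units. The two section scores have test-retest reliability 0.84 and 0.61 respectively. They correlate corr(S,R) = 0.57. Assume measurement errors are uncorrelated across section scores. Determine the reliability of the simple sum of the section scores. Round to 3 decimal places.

Var(S+R) = 2 + 2·[0.57] = 2 + 1.14 = 3.14.
Because errors are independent across components, Cov(Tᵢ,Tⱼ) = Cov(Xᵢ,Xⱼ); the off-diagonal part of the true-score variance is the same as above.
True-score variance = [0.84 + 0.61] + 1.14 = 1.45 + 1.14 = 2.59.
Reliability = 2.59 / 3.14 = 0.825.

0.825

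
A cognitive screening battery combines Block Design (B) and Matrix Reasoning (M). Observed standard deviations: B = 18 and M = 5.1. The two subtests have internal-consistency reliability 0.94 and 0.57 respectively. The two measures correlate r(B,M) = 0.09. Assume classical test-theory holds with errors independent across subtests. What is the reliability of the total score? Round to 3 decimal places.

Var(B+M) = 18² + 5.1² + 2·[18·5.1·0.09] = 350.01 + 16.524 = 366.534.
Because errors are independent across components, Cov(Tᵢ,Tⱼ) = Cov(Xᵢ,Xⱼ); the off-diagonal part of the true-score variance is the same as above.
True-score variance = [18²·0.94 + 5.1²·0.57] + 16.524 = 319.386 + 16.524 = 335.91.
Reliability = 335.91 / 366.534 = 0.916.

0.916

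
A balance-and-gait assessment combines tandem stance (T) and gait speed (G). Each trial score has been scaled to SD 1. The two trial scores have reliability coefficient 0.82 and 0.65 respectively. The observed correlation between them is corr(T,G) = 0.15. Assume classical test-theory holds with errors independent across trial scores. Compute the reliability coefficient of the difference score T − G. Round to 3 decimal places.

0.688

Var(T−G) = 1 + 1 − 2·0.15 = 2 − 0.3 = 1.7.
With uncorrelated errors the cross-covariances are all true-score covariance, so they carry over unchanged; only the diagonal terms shrink to ρᵢσᵢ².
True-score variance = [0.82 + 0.65] − 0.3 = 1.47 − 0.3 = 1.17.
Reliability = 1.17 / 1.7 = 0.688.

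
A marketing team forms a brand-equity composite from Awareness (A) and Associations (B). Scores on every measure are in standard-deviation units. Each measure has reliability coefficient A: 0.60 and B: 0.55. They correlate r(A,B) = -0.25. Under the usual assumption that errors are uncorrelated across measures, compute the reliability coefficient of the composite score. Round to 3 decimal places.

0.433

Var(A+B) = 2 + 2·[(-0.25)] = 2 − 0.5 = 1.5.
With uncorrelated errors the cross-covariances are all true-score covariance, so they carry over unchanged; only the diagonal terms shrink to ρᵢσᵢ².
True-score variance = [0.60 + 0.55] − 0.5 = 1.15 − 0.5 = 0.65.
Reliability = 0.65 / 1.5 = 0.433.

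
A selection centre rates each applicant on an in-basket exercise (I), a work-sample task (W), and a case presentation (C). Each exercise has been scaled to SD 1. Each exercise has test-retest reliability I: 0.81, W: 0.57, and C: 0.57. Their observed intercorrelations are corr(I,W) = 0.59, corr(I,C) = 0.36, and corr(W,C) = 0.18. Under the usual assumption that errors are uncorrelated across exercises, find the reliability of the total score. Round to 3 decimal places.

0.800

Var(I+W+C) = 3 + 2·[0.59 + 0.36 + 0.18] = 3 + 2.26 = 5.26.
Because errors are independent across components, Cov(Tᵢ,Tⱼ) = Cov(Xᵢ,Xⱼ); the off-diagonal part of the true-score variance is the same as above.
True-score variance = [0.81 + 0.57 + 0.57] + 2.26 = 1.95 + 2.26 = 4.21.
Reliability = 4.21 / 5.26 = 0.800.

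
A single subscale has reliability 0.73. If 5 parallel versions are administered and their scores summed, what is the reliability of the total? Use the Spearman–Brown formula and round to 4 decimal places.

ρ_k = kρ / (1 + (k−1)ρ) = 5·0.73 / (1 + 4·0.73) = 3.650 / 3.920 = 0.9311.

0.9311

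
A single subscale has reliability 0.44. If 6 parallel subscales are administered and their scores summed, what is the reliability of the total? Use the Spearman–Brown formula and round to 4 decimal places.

ρ_k = kρ / (1 + (k−1)ρ) = 6·0.44 / (1 + 5·0.44) = 2.640 / 3.200 = 0.8250.

0.8250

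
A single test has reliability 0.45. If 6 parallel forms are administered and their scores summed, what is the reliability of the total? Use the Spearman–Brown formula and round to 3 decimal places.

ρ_k = kρ / (1 + (k−1)ρ) = 6·0.45 / (1 + 5·0.45) = 2.700 / 3.250 = 0.831.

0.831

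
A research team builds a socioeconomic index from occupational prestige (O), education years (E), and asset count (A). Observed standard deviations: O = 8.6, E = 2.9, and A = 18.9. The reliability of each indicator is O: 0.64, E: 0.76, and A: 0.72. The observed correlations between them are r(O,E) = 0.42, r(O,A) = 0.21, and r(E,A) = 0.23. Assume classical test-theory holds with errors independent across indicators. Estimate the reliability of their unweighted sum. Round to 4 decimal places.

0.7678

Var(O+E+A) = 8.6² + 2.9² + 18.9² + 2·[8.6·2.9·0.42 + 8.6·18.9·0.21 + 2.9·18.9·0.23] = 439.58 + 114.429 = 554.009.
Because errors are independent across components, Cov(Tᵢ,Tⱼ) = Cov(Xᵢ,Xⱼ); the off-diagonal part of the true-score variance is the same as above.
True-score variance = [8.6²·0.64 + 2.9²·0.76 + 18.9²·0.72] + 114.429 = 310.917 + 114.429 = 425.346.
Reliability = 425.346 / 554.009 = 0.7678.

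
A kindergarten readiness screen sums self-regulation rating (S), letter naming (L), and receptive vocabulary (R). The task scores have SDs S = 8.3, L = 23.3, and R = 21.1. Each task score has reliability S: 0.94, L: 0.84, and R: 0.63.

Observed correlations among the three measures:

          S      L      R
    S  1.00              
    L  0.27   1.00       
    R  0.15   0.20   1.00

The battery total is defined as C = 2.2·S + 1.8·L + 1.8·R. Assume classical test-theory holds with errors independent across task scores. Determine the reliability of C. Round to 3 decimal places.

Var(C) = 2.2²·8.3² + 1.8²·23.3² + 1.8²·21.1² + 2·[3.96·8.3·23.3·0.27 + 3.96·8.3·21.1·0.15 + 3.24·23.3·21.1·0.20] = 3534.87 + 1258.75 = 4793.62.
Because errors are independent across components, Cov(Tᵢ,Tⱼ) = Cov(Xᵢ,Xⱼ); the off-diagonal part of the true-score variance is the same as above.
True-score variance = [2.2²·8.3²·0.94 + 1.8²·23.3²·0.84 + 1.8²·21.1²·0.63] + 1258.75 = 2699.71 + 1258.75 = 3958.47.
Reliability = 3958.47 / 4793.62 = 0.826.

0.826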